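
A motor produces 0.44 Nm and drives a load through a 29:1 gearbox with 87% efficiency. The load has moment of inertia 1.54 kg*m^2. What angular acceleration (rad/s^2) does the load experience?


tau_out = tau_motor * N * eta
= 0.44 * 29 * 0.87 = 11.1012 Nm
alpha = tau_out / I = 11.1012 / 1.54
= 7.2086 rad/s^2


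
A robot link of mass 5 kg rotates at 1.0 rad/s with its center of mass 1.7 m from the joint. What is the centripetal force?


F = m * omega^2 * r
= 5 * 1.0^2 * 1.7
= 5 * 1.0 * 1.7
= 8.5 N


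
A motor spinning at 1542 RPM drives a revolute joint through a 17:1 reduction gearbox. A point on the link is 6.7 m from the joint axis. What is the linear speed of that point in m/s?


omega_motor = 1542 * 2*pi/60 = 161.4779 rad/s
omega_joint = omega_motor / 17 = 9.4987 rad/s
v = omega_joint * r = 9.4987 * 6.7
= 63.6413 m/s


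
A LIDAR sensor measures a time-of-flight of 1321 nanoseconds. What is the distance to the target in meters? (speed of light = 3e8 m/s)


tof = 1321 ns = 1.321e-06 s
dist = c * tof / 2
= 3e8 * 1.321e-06 / 2
= 198.15 m


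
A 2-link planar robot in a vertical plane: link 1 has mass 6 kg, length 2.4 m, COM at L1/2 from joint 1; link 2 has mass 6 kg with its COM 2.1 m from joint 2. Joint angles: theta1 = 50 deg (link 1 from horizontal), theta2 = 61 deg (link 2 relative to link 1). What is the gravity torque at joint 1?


Horizontal distance from joint 1 to link-1 COM:
  x_c1 = (L1/2)*cos(t1) = 1.2 * 0.6428 = 0.7713 m
Horizontal distance from joint 1 to link-2 COM:
  x_c2 = L1*cos(t1) + Lc2*cos(t1+t2)
       = 2.4*0.6428 + 2.1*-0.3584 = 0.7901 m
tau1 = m1*g*x_c1 + m2*g*x_c2
     = 6*9.81*0.7713 + 6*9.81*0.7901
     = 45.4014 + 46.5063
     = 91.9077 Nm


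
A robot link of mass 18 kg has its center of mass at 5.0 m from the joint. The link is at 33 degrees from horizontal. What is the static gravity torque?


tau = m*g*L*cos(angle)
= 18 * 9.81 * 5.0 * cos(33 deg)
= 18 * 9.81 * 5.0 * 0.8387
= 740.4622 Nm


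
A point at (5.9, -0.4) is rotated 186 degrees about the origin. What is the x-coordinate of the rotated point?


x' = x*cos(theta) - y*sin(theta)
cos(186 deg) = -0.9945, sin(186 deg) = -0.1045
x' = 5.9 * -0.9945 - -0.4 * -0.1045
= -5.8677 - 0.0418
= -5.9095


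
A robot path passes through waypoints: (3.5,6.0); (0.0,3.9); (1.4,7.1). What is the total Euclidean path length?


Segment lengths:
  seg1 = sqrt((-3.5)^2 + (-2.1)^2) = 4.0817
  seg2 = sqrt((1.4)^2 + (3.2)^2) = 3.4928
Total = 7.5745


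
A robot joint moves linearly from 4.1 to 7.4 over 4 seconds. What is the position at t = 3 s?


s = t/T = 3/4 = 0.75
p(t) = p0 + (pf-p0)*s
= 4.1 + (7.4 - 4.1) * 0.75
= 6.575


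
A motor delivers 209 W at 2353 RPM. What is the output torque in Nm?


omega = 2353 * 2*pi/60 = 246.4056 rad/s
tau = P / omega = 209 / 246.4056
= 0.8482 Nm


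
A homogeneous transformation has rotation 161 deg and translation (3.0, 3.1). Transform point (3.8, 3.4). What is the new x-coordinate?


x' = cos(theta)*px - sin(theta)*py + tx
= -0.9455*3.8 - 0.3256*3.4 + 3.0
= -1.6999


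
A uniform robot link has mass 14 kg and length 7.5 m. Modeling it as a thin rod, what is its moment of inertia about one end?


I = (1/3) * m * L^2
= (1/3) * 14 * 7.5^2
= 0.333333 * 14 * 56.25
= 262.5 kg*m^2


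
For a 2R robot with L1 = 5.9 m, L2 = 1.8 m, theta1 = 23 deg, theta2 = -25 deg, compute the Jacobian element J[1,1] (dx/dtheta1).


J[1,1] = -L1*sin(t1) - L2*sin(t1+t2)
= -5.9*sin(23) - 1.8*sin(-2)
= -2.2425


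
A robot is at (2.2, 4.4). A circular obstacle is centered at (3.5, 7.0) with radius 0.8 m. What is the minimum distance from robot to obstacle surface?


center_dist = sqrt((2.2-3.5)^2 + (4.4-7.0)^2)
= sqrt(1.69 + 6.76)
= 2.9069
min_dist = center_dist - radius = 2.9069 - 0.8 = 2.1069 m


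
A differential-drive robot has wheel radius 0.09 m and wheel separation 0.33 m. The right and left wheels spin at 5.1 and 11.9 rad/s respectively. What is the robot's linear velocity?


vR = r*wR = 0.09*5.1 = 0.459 m/s
vL = r*wL = 0.09*11.9 = 1.071 m/s
v = (vR+vL)/2 = 0.765 m/s
omega = (vR-vL)/L = -1.8545 rad/s
linear velocity = 0.765 m/s


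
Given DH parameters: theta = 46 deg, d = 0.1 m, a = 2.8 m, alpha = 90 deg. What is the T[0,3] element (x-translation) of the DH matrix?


T[0,3] = a * cos(theta)
= 2.8 * cos(46 deg)
= 2.8 * 0.6947
= 1.945


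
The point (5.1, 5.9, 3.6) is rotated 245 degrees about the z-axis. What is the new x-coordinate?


Rotation about z-axis: x' = x*cos(theta) - y*sin(theta)
= 5.1 * -0.4226 - 5.9 * -0.9063
= 3.1919


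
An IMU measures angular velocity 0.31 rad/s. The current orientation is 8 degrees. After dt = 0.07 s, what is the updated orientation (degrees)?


delta_theta = w * dt = 0.31 * 0.07 = 0.0217 rad
= 1.2433 deg
theta_new = 8 + 1.2433 = 9.2433 deg


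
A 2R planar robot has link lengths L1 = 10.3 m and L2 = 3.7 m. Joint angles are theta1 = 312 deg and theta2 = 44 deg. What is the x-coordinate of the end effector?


Convert angles to radians: theta1 = 5.4454, theta2 = 0.7679
x = L1*cos(theta1) + L2*cos(theta1+theta2)
x = 6.892 + 3.691
x = 10.583


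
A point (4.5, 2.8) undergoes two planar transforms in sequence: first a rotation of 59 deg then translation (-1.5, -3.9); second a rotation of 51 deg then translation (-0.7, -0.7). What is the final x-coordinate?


After transform 1:
x1 = cos(59)*4.5 - sin(59)*2.8 + -1.5 = -1.5824
y1 = sin(59)*4.5 + cos(59)*2.8 + -3.9 = 1.3994
After transform 2:
x2 = cos(51)*-1.5824 - sin(51)*1.3994 + -0.7
= -2.7833


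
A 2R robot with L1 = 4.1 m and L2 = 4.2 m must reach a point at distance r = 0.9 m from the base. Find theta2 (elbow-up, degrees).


cos(theta2) = (r^2 - L1^2 - L2^2) / (2*L1*L2)
cos(theta2) = (0.81 - 16.81 - 17.64) / 34.44
cos(theta2) = -0.976771
theta2 = 167.6264 degrees


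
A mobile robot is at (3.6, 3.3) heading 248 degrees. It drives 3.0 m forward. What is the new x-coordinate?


x_new = x0 + d*cos(theta)
= 3.6 + 3.0*cos(248)
= 3.6 + -1.1238
= 2.4762


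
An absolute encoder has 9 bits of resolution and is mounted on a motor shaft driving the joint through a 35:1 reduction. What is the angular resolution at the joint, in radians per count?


counts = 2^9 = 512
effective counts at joint = 512 * 35 = 17920
resolution = 2*pi / 17920
= 3.5062e-04 rad/count


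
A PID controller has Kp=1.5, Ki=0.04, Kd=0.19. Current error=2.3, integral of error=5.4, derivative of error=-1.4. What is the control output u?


u = Kp*e + Ki*int(e) + Kd*de/dt
= 1.5*2.3 + 0.04*5.4 + 0.19*(-1.4)
= 3.45 + 0.216 + -0.266
= 3.4


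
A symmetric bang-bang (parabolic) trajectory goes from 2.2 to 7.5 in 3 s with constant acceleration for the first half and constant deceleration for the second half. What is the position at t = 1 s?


Symmetric rest-to-rest: each phase covers (pf-p0)/2 in time T/2. 0.5*a*(T/2)^2 = (pf-p0)/2 => a = 4*(pf-p0)/T^2
a = 4*(7.5-2.2)/3^2 = 2.3556
t = 1 is in the acceleration phase (t <= T/2).
p = p0 + 0.5*a*t^2 = 2.2 + 0.5*2.3556*1^2
= 3.3778


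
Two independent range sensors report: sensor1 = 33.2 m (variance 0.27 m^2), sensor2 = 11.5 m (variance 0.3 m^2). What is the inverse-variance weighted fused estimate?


w1 = (1/var1) / (1/var1 + 1/var2)
   = 3.7037 / (3.7037 + 3.3333) = 0.5263
w2 = 1 - w1 = 0.4737
fused = w1*s1 + w2*s2 = 17.4737 + 5.4474
= 22.9211 m


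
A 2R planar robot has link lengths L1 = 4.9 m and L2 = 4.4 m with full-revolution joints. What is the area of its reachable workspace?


r_max = L1 + L2 = 9.3 m
r_min = |L1 - L2| = 0.5 m
Area = pi*(r_max^2 - r_min^2)
= pi*(86.49 - 0.25)
= pi * 86.24
= 270.931 m^2


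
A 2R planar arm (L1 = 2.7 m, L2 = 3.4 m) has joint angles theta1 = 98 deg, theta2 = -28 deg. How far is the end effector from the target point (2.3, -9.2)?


End effector via forward kinematics:
x = L1*cos(t1) + L2*cos(t1+t2) = 0.7871
y = L1*sin(t1) + L2*sin(t1+t2) = 5.8687
Distance to target:
d = sqrt((2.3 - 0.7871)^2 + (-9.2 - 5.8687)^2)
= sqrt(2.2889 + 227.0651)
= 15.1444 m


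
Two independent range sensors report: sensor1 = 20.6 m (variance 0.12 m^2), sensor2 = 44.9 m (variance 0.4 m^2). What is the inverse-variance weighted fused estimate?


w1 = (1/var1) / (1/var1 + 1/var2)
   = 8.3333 / (8.3333 + 2.5) = 0.7692
w2 = 1 - w1 = 0.2308
fused = w1*s1 + w2*s2 = 15.8462 + 10.3615
= 26.2077 m


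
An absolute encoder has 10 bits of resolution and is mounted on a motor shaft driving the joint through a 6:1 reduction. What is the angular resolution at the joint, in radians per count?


counts = 2^10 = 1024
effective counts at joint = 1024 * 6 = 6144
resolution = 2*pi / 6144
= 0.001 rad/count


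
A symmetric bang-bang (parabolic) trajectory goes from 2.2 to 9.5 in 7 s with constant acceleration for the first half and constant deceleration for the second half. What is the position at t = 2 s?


Symmetric rest-to-rest: each phase covers (pf-p0)/2 in time T/2. 0.5*a*(T/2)^2 = (pf-p0)/2 => a = 4*(pf-p0)/T^2
a = 4*(9.5-2.2)/7^2 = 0.5959
t = 2 is in the acceleration phase (t <= T/2).
p = p0 + 0.5*a*t^2 = 2.2 + 0.5*0.5959*2^2
= 3.3918


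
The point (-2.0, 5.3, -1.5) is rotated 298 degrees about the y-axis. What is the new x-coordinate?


Rotation about y-axis: x' = x*cos(theta) + z*sin(theta)
= -2.0 * 0.4695 + -1.5 * -0.8829
= 0.3855


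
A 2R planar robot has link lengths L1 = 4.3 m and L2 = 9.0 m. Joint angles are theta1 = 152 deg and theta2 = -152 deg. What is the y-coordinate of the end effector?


Convert angles to radians: theta1 = 2.6529, theta2 = -2.6529
y = L1*sin(theta1) + L2*sin(theta1+theta2)
y = 2.0187 + 0.0
y = 2.0187


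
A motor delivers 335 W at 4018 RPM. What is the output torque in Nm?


omega = 4018 * 2*pi/60 = 420.764 rad/s
tau = P / omega = 335 / 420.764
= 0.7962 Nm


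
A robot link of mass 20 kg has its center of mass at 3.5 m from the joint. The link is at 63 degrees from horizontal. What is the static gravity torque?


tau = m*g*L*cos(angle)
= 20 * 9.81 * 3.5 * cos(63 deg)
= 20 * 9.81 * 3.5 * 0.454
= 311.7553 Nm


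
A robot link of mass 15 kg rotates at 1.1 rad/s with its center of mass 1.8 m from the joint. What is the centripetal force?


F = m * omega^2 * r
= 15 * 1.1^2 * 1.8
= 15 * 1.21 * 1.8
= 32.67 N


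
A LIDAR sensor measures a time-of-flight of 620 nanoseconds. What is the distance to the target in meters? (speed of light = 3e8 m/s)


tof = 620 ns = 6.2e-07 s
dist = c * tof / 2
= 3e8 * 6.2e-07 / 2
= 93.0 m


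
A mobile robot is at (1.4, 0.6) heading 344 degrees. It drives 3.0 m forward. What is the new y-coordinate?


y_new = y0 + d*sin(theta)
= 0.6 + 3.0*sin(344)
= 0.6 + -0.8269
= -0.2269


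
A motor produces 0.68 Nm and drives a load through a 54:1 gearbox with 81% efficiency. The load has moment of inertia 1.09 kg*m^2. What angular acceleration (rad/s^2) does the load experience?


tau_out = tau_motor * N * eta
= 0.68 * 54 * 0.81 = 29.7432 Nm
alpha = tau_out / I = 29.7432 / 1.09
= 27.2873 rad/s^2


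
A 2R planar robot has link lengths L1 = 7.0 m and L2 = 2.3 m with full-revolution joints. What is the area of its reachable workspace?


r_max = L1 + L2 = 9.3 m
r_min = |L1 - L2| = 4.7 m
Area = pi*(r_max^2 - r_min^2)
= pi*(86.49 - 22.09)
= pi * 64.4
= 202.3186 m^2


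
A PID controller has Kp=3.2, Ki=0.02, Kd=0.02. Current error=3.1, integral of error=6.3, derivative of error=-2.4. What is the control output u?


u = Kp*e + Ki*int(e) + Kd*de/dt
= 3.2*3.1 + 0.02*6.3 + 0.02*(-2.4)
= 9.92 + 0.126 + -0.048
= 9.998


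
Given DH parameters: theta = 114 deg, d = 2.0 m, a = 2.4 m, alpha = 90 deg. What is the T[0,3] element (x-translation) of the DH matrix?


T[0,3] = a * cos(theta)
= 2.4 * cos(114 deg)
= 2.4 * -0.4067
= -0.9762


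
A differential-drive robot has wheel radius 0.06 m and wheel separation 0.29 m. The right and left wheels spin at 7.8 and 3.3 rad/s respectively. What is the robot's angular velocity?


vR = r*wR = 0.06*7.8 = 0.468 m/s
vL = r*wL = 0.06*3.3 = 0.198 m/s
v = (vR+vL)/2 = 0.333 m/s
omega = (vR-vL)/L = 0.931 rad/s
angular velocity = 0.931 rad/s


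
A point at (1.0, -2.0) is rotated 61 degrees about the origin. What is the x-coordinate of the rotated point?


x' = x*cos(theta) - y*sin(theta)
cos(61 deg) = 0.4848, sin(61 deg) = 0.8746
x' = 1.0 * 0.4848 - -2.0 * 0.8746
= 0.4848 - -1.7492
= 2.234


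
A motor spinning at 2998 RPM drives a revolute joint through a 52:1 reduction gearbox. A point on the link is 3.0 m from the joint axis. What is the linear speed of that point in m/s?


omega_motor = 2998 * 2*pi/60 = 313.9498 rad/s
omega_joint = omega_motor / 52 = 6.0375 rad/s
v = omega_joint * r = 6.0375 * 3.0
= 18.1125 m/s


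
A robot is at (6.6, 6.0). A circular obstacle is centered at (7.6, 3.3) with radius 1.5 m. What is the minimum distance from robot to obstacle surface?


center_dist = sqrt((6.6-7.6)^2 + (6.0-3.3)^2)
= sqrt(1.0 + 7.29)
= 2.8792
min_dist = center_dist - radius = 2.8792 - 1.5 = 1.3792 m


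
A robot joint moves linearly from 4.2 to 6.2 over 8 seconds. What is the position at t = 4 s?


s = t/T = 4/8 = 0.5
p(t) = p0 + (pf-p0)*s
= 4.2 + (6.2 - 4.2) * 0.5
= 5.2


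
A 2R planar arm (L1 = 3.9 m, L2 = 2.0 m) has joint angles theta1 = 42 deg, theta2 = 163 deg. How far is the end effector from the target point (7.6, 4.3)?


End effector via forward kinematics:
x = L1*cos(t1) + L2*cos(t1+t2) = 1.0856
y = L1*sin(t1) + L2*sin(t1+t2) = 1.7644
Distance to target:
d = sqrt((7.6 - 1.0856)^2 + (4.3 - 1.7644)^2)
= sqrt(42.4368 + 6.4294)
= 6.9904 m


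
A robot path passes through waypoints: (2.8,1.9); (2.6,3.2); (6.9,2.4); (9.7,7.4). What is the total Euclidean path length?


Segment lengths:
  seg1 = sqrt((-0.2)^2 + (1.3)^2) = 1.3153
  seg2 = sqrt((4.3)^2 + (-0.8)^2) = 4.3738
  seg3 = sqrt((2.8)^2 + (5.0)^2) = 5.7306
Total = 11.4197


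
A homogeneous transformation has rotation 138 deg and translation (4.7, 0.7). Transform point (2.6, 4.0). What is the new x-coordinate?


x' = cos(theta)*px - sin(theta)*py + tx
= -0.7431*2.6 - 0.6691*4.0 + 4.7
= 0.0913


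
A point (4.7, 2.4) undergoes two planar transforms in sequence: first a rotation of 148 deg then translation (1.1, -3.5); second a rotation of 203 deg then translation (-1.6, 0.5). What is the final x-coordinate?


After transform 1:
x1 = cos(148)*4.7 - sin(148)*2.4 + 1.1 = -4.1576
y1 = sin(148)*4.7 + cos(148)*2.4 + -3.5 = -3.0447
After transform 2:
x2 = cos(203)*-4.1576 - sin(203)*-3.0447 + -1.6
= 1.0375


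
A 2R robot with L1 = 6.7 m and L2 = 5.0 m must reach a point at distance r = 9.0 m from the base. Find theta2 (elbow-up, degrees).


cos(theta2) = (r^2 - L1^2 - L2^2) / (2*L1*L2)
cos(theta2) = (81.0 - 44.89 - 25.0) / 67.0
cos(theta2) = 0.165821
theta2 = 80.4551 degrees


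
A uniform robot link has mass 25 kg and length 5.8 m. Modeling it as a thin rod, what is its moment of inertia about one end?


I = (1/3) * m * L^2
= (1/3) * 25 * 5.8^2
= 0.333333 * 25 * 33.64
= 280.3333 kg*m^2


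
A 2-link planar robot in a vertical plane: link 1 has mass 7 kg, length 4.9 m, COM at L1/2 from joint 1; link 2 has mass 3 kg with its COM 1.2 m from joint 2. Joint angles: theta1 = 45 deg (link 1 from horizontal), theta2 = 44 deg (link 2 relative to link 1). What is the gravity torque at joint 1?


Horizontal distance from joint 1 to link-1 COM:
  x_c1 = (L1/2)*cos(t1) = 2.45 * 0.7071 = 1.7324 m
Horizontal distance from joint 1 to link-2 COM:
  x_c2 = L1*cos(t1) + Lc2*cos(t1+t2)
       = 4.9*0.7071 + 1.2*0.0175 = 3.4858 m
tau1 = m1*g*x_c1 + m2*g*x_c2
     = 7*9.81*1.7324 + 3*9.81*3.4858
     = 118.9647 + 102.5861
     = 221.5508 Nm


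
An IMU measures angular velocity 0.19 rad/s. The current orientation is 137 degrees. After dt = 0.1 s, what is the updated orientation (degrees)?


delta_theta = w * dt = 0.19 * 0.1 = 0.019 rad
= 1.0886 deg
theta_new = 137 + 1.0886 = 138.0886 deg


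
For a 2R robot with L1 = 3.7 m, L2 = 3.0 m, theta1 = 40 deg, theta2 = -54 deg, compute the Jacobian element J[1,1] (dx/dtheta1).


J[1,1] = -L1*sin(t1) - L2*sin(t1+t2)
= -3.7*sin(40) - 3.0*sin(-14)
= -1.6525


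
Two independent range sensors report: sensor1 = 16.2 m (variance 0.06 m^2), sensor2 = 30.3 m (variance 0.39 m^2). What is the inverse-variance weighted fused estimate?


w1 = (1/var1) / (1/var1 + 1/var2)
   = 16.6667 / (16.6667 + 2.5641) = 0.8667
w2 = 1 - w1 = 0.1333
fused = w1*s1 + w2*s2 = 14.04 + 4.04
= 18.08 m


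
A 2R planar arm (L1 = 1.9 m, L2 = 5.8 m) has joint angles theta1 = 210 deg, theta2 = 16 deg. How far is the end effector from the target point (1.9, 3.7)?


End effector via forward kinematics:
x = L1*cos(t1) + L2*cos(t1+t2) = -5.6745
y = L1*sin(t1) + L2*sin(t1+t2) = -5.1222
Distance to target:
d = sqrt((1.9 - -5.6745)^2 + (3.7 - -5.1222)^2)
= sqrt(57.3725 + 77.8307)
= 11.6277 m


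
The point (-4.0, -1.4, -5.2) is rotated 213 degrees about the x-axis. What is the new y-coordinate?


Rotation about x-axis: y' = y*cos(theta) - z*sin(theta)
= -1.4 * -0.8387 - -5.2 * -0.5446
= -1.658


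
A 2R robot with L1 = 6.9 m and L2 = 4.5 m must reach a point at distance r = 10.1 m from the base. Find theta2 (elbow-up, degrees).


cos(theta2) = (r^2 - L1^2 - L2^2) / (2*L1*L2)
cos(theta2) = (102.01 - 47.61 - 20.25) / 62.1
cos(theta2) = 0.549919
theta2 = 56.6385 degrees


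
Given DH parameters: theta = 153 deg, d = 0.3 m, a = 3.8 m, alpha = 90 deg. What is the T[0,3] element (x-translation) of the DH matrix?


T[0,3] = a * cos(theta)
= 3.8 * cos(153 deg)
= 3.8 * -0.891
= -3.3858


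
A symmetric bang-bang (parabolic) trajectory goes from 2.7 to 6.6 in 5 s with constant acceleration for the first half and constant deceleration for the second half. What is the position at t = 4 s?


Symmetric rest-to-rest: each phase covers (pf-p0)/2 in time T/2. 0.5*a*(T/2)^2 = (pf-p0)/2 => a = 4*(pf-p0)/T^2
a = 4*(6.6-2.7)/5^2 = 0.624
t = 4 is in the deceleration phase (t > T/2).
p = pf - 0.5*a*(T-t)^2 = 6.6 - 0.5*0.624*1^2
= 6.288


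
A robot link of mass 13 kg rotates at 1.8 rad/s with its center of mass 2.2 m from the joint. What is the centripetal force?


F = m * omega^2 * r
= 13 * 1.8^2 * 2.2
= 13 * 3.24 * 2.2
= 92.664 N


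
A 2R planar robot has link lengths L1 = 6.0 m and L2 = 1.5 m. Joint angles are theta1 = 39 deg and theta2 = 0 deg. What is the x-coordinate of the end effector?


Convert angles to radians: theta1 = 0.6807, theta2 = 0.0
x = L1*cos(theta1) + L2*cos(theta1+theta2)
x = 4.6629 + 1.1657
x = 5.8286


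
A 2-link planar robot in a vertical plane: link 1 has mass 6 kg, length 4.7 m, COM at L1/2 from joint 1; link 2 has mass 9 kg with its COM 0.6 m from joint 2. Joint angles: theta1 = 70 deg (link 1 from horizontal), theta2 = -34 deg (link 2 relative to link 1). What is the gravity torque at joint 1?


Horizontal distance from joint 1 to link-1 COM:
  x_c1 = (L1/2)*cos(t1) = 2.35 * 0.342 = 0.8037 m
Horizontal distance from joint 1 to link-2 COM:
  x_c2 = L1*cos(t1) + Lc2*cos(t1+t2)
       = 4.7*0.342 + 0.6*0.809 = 2.0929 m
tau1 = m1*g*x_c1 + m2*g*x_c2
     = 6*9.81*0.8037 + 9*9.81*2.0929
     = 47.3086 + 184.7826
     = 232.0911 Nm


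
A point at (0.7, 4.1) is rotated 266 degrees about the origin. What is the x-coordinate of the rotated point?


x' = x*cos(theta) - y*sin(theta)
cos(266 deg) = -0.0698, sin(266 deg) = -0.9976
x' = 0.7 * -0.0698 - 4.1 * -0.9976
= -0.0488 - -4.09
= 4.0412


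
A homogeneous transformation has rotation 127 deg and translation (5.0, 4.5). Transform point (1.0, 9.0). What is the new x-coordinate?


x' = cos(theta)*px - sin(theta)*py + tx
= -0.6018*1.0 - 0.7986*9.0 + 5.0
= -2.7895


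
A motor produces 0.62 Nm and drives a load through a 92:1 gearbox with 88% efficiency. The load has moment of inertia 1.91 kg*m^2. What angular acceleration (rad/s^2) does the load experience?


tau_out = tau_motor * N * eta
= 0.62 * 92 * 0.88 = 50.1952 Nm
alpha = tau_out / I = 50.1952 / 1.91
= 26.2802 rad/s^2


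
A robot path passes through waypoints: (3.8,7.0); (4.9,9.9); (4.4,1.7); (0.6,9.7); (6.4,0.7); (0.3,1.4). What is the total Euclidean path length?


Segment lengths:
  seg1 = sqrt((1.1)^2 + (2.9)^2) = 3.1016
  seg2 = sqrt((-0.5)^2 + (-8.2)^2) = 8.2152
  seg3 = sqrt((-3.8)^2 + (8.0)^2) = 8.8566
  seg4 = sqrt((5.8)^2 + (-9.0)^2) = 10.707
  seg5 = sqrt((-6.1)^2 + (0.7)^2) = 6.14
Total = 37.0205


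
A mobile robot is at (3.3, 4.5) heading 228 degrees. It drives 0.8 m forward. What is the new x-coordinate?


x_new = x0 + d*cos(theta)
= 3.3 + 0.8*cos(228)
= 3.3 + -0.5353
= 2.7647


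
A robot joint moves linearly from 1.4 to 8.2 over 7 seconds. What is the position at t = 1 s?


s = t/T = 1/7 = 0.1429
p(t) = p0 + (pf-p0)*s
= 1.4 + (8.2 - 1.4) * 0.1429
= 2.3714


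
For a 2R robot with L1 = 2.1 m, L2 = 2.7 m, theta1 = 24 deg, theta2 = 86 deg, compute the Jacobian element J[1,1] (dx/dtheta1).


J[1,1] = -L1*sin(t1) - L2*sin(t1+t2)
= -2.1*sin(24) - 2.7*sin(110)
= -3.3913


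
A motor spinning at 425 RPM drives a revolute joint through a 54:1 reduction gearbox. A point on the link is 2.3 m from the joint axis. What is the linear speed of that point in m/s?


omega_motor = 425 * 2*pi/60 = 44.5059 rad/s
omega_joint = omega_motor / 54 = 0.8242 rad/s
v = omega_joint * r = 0.8242 * 2.3
= 1.8956 m/s


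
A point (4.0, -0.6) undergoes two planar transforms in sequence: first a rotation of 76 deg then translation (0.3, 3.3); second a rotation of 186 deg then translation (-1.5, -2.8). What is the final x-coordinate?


After transform 1:
x1 = cos(76)*4.0 - sin(76)*-0.6 + 0.3 = 1.8499
y1 = sin(76)*4.0 + cos(76)*-0.6 + 3.3 = 7.036
After transform 2:
x2 = cos(186)*1.8499 - sin(186)*7.036 + -1.5
= -2.6043


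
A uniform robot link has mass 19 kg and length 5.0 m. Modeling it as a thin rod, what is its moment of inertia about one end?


I = (1/3) * m * L^2
= (1/3) * 19 * 5.0^2
= 0.333333 * 19 * 25.0
= 158.3333 kg*m^2


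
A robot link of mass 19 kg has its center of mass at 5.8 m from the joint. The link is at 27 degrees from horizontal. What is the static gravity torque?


tau = m*g*L*cos(angle)
= 19 * 9.81 * 5.8 * cos(27 deg)
= 19 * 9.81 * 5.8 * 0.891
= 963.2333 Nm


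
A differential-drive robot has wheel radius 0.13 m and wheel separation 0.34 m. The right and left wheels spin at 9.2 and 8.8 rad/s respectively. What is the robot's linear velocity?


vR = r*wR = 0.13*9.2 = 1.196 m/s
vL = r*wL = 0.13*8.8 = 1.144 m/s
v = (vR+vL)/2 = 1.17 m/s
omega = (vR-vL)/L = 0.1529 rad/s
linear velocity = 1.17 m/s


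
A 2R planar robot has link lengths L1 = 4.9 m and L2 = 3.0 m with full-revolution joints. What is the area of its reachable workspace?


r_max = L1 + L2 = 7.9 m
r_min = |L1 - L2| = 1.9 m
Area = pi*(r_max^2 - r_min^2)
= pi*(62.41 - 3.61)
= pi * 58.8
= 184.7256 m^2


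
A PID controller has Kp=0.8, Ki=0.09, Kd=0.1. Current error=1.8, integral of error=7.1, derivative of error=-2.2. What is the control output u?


u = Kp*e + Ki*int(e) + Kd*de/dt
= 0.8*1.8 + 0.09*7.1 + 0.1*(-2.2)
= 1.44 + 0.639 + -0.22
= 1.859


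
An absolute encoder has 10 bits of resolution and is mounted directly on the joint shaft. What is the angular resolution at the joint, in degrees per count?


counts = 2^10 = 1024
resolution = 360 / 1024
= 0.3516 deg/count


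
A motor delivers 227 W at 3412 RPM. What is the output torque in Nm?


omega = 3412 * 2*pi/60 = 357.3038 rad/s
tau = P / omega = 227 / 357.3038
= 0.6353 Nm


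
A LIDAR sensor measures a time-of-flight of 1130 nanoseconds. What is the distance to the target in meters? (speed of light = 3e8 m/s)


tof = 1130 ns = 1.13e-06 s
dist = c * tof / 2
= 3e8 * 1.13e-06 / 2
= 169.5 m


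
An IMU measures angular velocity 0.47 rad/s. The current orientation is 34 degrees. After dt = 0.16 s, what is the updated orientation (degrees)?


delta_theta = w * dt = 0.47 * 0.16 = 0.0752 rad
= 4.3086 deg
theta_new = 34 + 4.3086 = 38.3086 deg


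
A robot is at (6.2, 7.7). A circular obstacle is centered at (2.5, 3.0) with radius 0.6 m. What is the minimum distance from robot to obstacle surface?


center_dist = sqrt((6.2-2.5)^2 + (7.7-3.0)^2)
= sqrt(13.69 + 22.09)
= 5.9816
min_dist = center_dist - radius = 5.9816 - 0.6 = 5.3816 m


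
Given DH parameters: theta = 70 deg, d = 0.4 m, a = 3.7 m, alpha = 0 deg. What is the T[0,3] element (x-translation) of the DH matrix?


T[0,3] = a * cos(theta)
= 3.7 * cos(70 deg)
= 3.7 * 0.342
= 1.2655


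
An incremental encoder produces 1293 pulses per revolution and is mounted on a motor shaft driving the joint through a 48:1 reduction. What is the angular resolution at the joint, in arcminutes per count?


counts per rev = 1293
effective counts at joint = 1293 * 48 = 62064
resolution = 360*60 / 62064
= 0.348 arcmin/count


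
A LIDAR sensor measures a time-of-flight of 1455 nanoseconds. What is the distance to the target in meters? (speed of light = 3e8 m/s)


tof = 1455 ns = 1.455e-06 s
dist = c * tof / 2
= 3e8 * 1.455e-06 / 2
= 218.25 m


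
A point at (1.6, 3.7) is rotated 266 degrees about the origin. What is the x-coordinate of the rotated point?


x' = x*cos(theta) - y*sin(theta)
cos(266 deg) = -0.0698, sin(266 deg) = -0.9976
x' = 1.6 * -0.0698 - 3.7 * -0.9976
= -0.1116 - -3.691
= 3.5794


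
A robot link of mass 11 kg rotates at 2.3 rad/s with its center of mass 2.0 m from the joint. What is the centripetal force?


F = m * omega^2 * r
= 11 * 2.3^2 * 2.0
= 11 * 5.29 * 2.0
= 116.38 N


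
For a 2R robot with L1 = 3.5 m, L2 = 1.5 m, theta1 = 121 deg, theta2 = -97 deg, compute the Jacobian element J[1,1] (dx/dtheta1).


J[1,1] = -L1*sin(t1) - L2*sin(t1+t2)
= -3.5*sin(121) - 1.5*sin(24)
= -3.6102


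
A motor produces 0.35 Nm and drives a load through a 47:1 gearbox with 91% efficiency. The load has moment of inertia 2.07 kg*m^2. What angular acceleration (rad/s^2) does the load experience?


tau_out = tau_motor * N * eta
= 0.35 * 47 * 0.91 = 14.9695 Nm
alpha = tau_out / I = 14.9695 / 2.07
= 7.2316 rad/s^2


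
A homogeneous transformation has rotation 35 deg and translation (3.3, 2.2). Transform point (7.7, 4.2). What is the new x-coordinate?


x' = cos(theta)*px - sin(theta)*py + tx
= 0.8192*7.7 - 0.5736*4.2 + 3.3
= 7.1984


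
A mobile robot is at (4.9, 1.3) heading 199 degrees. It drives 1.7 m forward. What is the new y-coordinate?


y_new = y0 + d*sin(theta)
= 1.3 + 1.7*sin(199)
= 1.3 + -0.5535
= 0.7465


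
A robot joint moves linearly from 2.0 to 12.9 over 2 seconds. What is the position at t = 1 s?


s = t/T = 1/2 = 0.5
p(t) = p0 + (pf-p0)*s
= 2.0 + (12.9 - 2.0) * 0.5
= 7.45


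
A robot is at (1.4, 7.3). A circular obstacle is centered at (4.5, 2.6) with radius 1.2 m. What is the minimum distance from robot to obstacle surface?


center_dist = sqrt((1.4-4.5)^2 + (7.3-2.6)^2)
= sqrt(9.61 + 22.09)
= 5.6303
min_dist = center_dist - radius = 5.6303 - 1.2 = 4.4303 m


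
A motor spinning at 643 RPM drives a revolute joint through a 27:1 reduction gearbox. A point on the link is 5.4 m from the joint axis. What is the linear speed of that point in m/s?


omega_motor = 643 * 2*pi/60 = 67.3348 rad/s
omega_joint = omega_motor / 27 = 2.4939 rad/s
v = omega_joint * r = 2.4939 * 5.4
= 13.467 m/s


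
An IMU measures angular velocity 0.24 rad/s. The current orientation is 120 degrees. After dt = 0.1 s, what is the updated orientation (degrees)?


delta_theta = w * dt = 0.24 * 0.1 = 0.024 rad
= 1.3751 deg
theta_new = 120 + 1.3751 = 121.3751 deg


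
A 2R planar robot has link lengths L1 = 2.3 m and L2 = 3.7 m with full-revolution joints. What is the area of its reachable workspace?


r_max = L1 + L2 = 6.0 m
r_min = |L1 - L2| = 1.4 m
Area = pi*(r_max^2 - r_min^2)
= pi*(36.0 - 1.96)
= pi * 34.04
= 106.9398 m^2


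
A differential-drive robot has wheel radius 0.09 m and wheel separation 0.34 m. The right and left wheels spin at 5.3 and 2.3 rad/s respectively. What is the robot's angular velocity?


vR = r*wR = 0.09*5.3 = 0.477 m/s
vL = r*wL = 0.09*2.3 = 0.207 m/s
v = (vR+vL)/2 = 0.342 m/s
omega = (vR-vL)/L = 0.7941 rad/s
angular velocity = 0.7941 rad/s


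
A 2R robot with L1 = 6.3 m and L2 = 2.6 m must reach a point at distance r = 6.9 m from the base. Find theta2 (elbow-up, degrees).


cos(theta2) = (r^2 - L1^2 - L2^2) / (2*L1*L2)
cos(theta2) = (47.61 - 39.69 - 6.76) / 32.76
cos(theta2) = 0.035409
theta2 = 87.9708 degrees


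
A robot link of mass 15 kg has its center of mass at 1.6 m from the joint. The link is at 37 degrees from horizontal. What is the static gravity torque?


tau = m*g*L*cos(angle)
= 15 * 9.81 * 1.6 * cos(37 deg)
= 15 * 9.81 * 1.6 * 0.7986
= 188.0307 Nm


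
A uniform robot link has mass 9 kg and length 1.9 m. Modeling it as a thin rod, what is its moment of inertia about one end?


I = (1/3) * m * L^2
= (1/3) * 9 * 1.9^2
= 0.333333 * 9 * 3.61
= 10.83 kg*m^2


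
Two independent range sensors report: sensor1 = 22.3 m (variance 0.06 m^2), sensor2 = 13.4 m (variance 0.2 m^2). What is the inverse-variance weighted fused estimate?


w1 = (1/var1) / (1/var1 + 1/var2)
   = 16.6667 / (16.6667 + 5.0) = 0.7692
w2 = 1 - w1 = 0.2308
fused = w1*s1 + w2*s2 = 17.1538 + 3.0923
= 20.2462 m


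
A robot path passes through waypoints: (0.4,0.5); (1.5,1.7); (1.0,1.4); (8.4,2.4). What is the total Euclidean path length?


Segment lengths:
  seg1 = sqrt((1.1)^2 + (1.2)^2) = 1.6279
  seg2 = sqrt((-0.5)^2 + (-0.3)^2) = 0.5831
  seg3 = sqrt((7.4)^2 + (1.0)^2) = 7.4673
Total = 9.6782


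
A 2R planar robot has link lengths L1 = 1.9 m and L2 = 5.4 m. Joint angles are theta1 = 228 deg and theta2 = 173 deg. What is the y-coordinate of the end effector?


Convert angles to radians: theta1 = 3.9794, theta2 = 3.0194
y = L1*sin(theta1) + L2*sin(theta1+theta2)
y = -1.412 + 3.5427
y = 2.1307


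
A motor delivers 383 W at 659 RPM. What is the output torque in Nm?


omega = 659 * 2*pi/60 = 69.0103 rad/s
tau = P / omega = 383 / 69.0103
= 5.5499 Nm


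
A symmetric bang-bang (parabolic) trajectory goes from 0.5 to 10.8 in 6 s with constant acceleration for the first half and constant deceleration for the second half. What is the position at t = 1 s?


Symmetric rest-to-rest: each phase covers (pf-p0)/2 in time T/2. 0.5*a*(T/2)^2 = (pf-p0)/2 => a = 4*(pf-p0)/T^2
a = 4*(10.8-0.5)/6^2 = 1.1444
t = 1 is in the acceleration phase (t <= T/2).
p = p0 + 0.5*a*t^2 = 0.5 + 0.5*1.1444*1^2
= 1.0722


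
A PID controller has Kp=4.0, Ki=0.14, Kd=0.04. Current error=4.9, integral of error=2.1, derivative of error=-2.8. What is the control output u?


u = Kp*e + Ki*int(e) + Kd*de/dt
= 4.0*4.9 + 0.14*2.1 + 0.04*(-2.8)
= 19.6 + 0.294 + -0.112
= 19.782


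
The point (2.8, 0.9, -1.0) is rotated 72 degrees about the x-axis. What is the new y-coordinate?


Rotation about x-axis: y' = y*cos(theta) - z*sin(theta)
= 0.9 * 0.309 - -1.0 * 0.9511
= 1.2292


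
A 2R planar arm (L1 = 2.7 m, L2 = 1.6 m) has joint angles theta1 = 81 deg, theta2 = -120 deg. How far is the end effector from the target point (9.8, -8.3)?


End effector via forward kinematics:
x = L1*cos(t1) + L2*cos(t1+t2) = 1.6658
y = L1*sin(t1) + L2*sin(t1+t2) = 1.6598
Distance to target:
d = sqrt((9.8 - 1.6658)^2 + (-8.3 - 1.6598)^2)
= sqrt(66.1651 + 99.1985)
= 12.8594 m


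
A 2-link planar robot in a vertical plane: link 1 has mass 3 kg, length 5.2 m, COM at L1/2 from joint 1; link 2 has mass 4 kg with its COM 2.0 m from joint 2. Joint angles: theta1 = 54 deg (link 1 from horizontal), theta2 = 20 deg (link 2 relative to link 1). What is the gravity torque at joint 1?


Horizontal distance from joint 1 to link-1 COM:
  x_c1 = (L1/2)*cos(t1) = 2.6 * 0.5878 = 1.5282 m
Horizontal distance from joint 1 to link-2 COM:
  x_c2 = L1*cos(t1) + Lc2*cos(t1+t2)
       = 5.2*0.5878 + 2.0*0.2756 = 3.6078 m
tau1 = m1*g*x_c1 + m2*g*x_c2
     = 3*9.81*1.5282 + 4*9.81*3.6078
     = 44.9762 + 141.5684
     = 186.5446 Nm


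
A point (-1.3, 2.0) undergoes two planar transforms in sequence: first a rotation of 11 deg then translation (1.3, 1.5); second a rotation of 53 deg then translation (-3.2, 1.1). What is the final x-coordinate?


After transform 1:
x1 = cos(11)*-1.3 - sin(11)*2.0 + 1.3 = -0.3577
y1 = sin(11)*-1.3 + cos(11)*2.0 + 1.5 = 3.2152
After transform 2:
x2 = cos(53)*-0.3577 - sin(53)*3.2152 + -3.2
= -5.9831


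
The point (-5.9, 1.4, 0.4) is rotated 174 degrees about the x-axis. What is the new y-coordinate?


Rotation about x-axis: y' = y*cos(theta) - z*sin(theta)
= 1.4 * -0.9945 - 0.4 * 0.1045
= -1.4341


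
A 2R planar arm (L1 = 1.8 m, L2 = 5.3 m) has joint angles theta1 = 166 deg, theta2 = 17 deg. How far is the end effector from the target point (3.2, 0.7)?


End effector via forward kinematics:
x = L1*cos(t1) + L2*cos(t1+t2) = -7.0393
y = L1*sin(t1) + L2*sin(t1+t2) = 0.1581
Distance to target:
d = sqrt((3.2 - -7.0393)^2 + (0.7 - 0.1581)^2)
= sqrt(104.8426 + 0.2937)
= 10.2536 m


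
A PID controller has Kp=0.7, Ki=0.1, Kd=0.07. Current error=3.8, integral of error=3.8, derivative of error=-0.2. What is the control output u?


u = Kp*e + Ki*int(e) + Kd*de/dt
= 0.7*3.8 + 0.1*3.8 + 0.07*(-0.2)
= 2.66 + 0.38 + -0.014
= 3.026


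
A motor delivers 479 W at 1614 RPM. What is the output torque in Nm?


omega = 1614 * 2*pi/60 = 169.0177 rad/s
tau = P / omega = 479 / 169.0177
= 2.834 Nm


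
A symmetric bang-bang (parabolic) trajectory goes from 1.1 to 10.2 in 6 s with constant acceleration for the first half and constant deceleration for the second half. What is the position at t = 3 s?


Symmetric rest-to-rest: each phase covers (pf-p0)/2 in time T/2. 0.5*a*(T/2)^2 = (pf-p0)/2 => a = 4*(pf-p0)/T^2
a = 4*(10.2-1.1)/6^2 = 1.0111
t = 3 is in the acceleration phase (t <= T/2).
p = p0 + 0.5*a*t^2 = 1.1 + 0.5*1.0111*3^2
= 5.65


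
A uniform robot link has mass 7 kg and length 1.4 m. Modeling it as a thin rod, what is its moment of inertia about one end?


I = (1/3) * m * L^2
= (1/3) * 7 * 1.4^2
= 0.333333 * 7 * 1.96
= 4.5733 kg*m^2


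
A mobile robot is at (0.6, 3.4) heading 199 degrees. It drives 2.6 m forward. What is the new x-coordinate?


x_new = x0 + d*cos(theta)
= 0.6 + 2.6*cos(199)
= 0.6 + -2.4583
= -1.8583


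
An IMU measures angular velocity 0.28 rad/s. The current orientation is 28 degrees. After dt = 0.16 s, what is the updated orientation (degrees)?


delta_theta = w * dt = 0.28 * 0.16 = 0.0448 rad
= 2.5669 deg
theta_new = 28 + 2.5669 = 30.5669 deg


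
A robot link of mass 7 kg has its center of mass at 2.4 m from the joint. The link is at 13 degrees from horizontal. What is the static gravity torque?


tau = m*g*L*cos(angle)
= 7 * 9.81 * 2.4 * cos(13 deg)
= 7 * 9.81 * 2.4 * 0.9744
= 160.584 Nm


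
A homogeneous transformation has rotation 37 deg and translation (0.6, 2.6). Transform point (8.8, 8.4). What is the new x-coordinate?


x' = cos(theta)*px - sin(theta)*py + tx
= 0.7986*8.8 - 0.6018*8.4 + 0.6
= 2.5727


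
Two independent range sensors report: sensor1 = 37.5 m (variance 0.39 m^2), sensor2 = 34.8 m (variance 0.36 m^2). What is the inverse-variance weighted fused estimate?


w1 = (1/var1) / (1/var1 + 1/var2)
   = 2.5641 / (2.5641 + 2.7778) = 0.48
w2 = 1 - w1 = 0.52
fused = w1*s1 + w2*s2 = 18.0 + 18.096
= 36.096 m


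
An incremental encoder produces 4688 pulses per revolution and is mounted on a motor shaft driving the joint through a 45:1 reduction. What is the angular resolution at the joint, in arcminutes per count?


counts per rev = 4688
effective counts at joint = 4688 * 45 = 210960
resolution = 360*60 / 210960
= 0.1024 arcmin/count


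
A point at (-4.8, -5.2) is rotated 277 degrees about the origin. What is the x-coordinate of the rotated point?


x' = x*cos(theta) - y*sin(theta)
cos(277 deg) = 0.1219, sin(277 deg) = -0.9925
x' = -4.8 * 0.1219 - -5.2 * -0.9925
= -0.585 - 5.1612
= -5.7462


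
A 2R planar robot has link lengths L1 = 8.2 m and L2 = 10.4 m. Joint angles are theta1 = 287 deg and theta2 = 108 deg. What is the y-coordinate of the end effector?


Convert angles to radians: theta1 = 5.0091, theta2 = 1.885
y = L1*sin(theta1) + L2*sin(theta1+theta2)
y = -7.8417 + 5.9652
y = -1.8765


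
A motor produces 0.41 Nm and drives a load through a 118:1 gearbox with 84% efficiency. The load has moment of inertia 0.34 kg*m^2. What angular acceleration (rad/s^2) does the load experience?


tau_out = tau_motor * N * eta
= 0.41 * 118 * 0.84 = 40.6392 Nm
alpha = tau_out / I = 40.6392 / 0.34
= 119.5271 rad/s^2


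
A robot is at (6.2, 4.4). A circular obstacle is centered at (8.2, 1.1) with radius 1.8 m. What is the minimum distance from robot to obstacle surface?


center_dist = sqrt((6.2-8.2)^2 + (4.4-1.1)^2)
= sqrt(4.0 + 10.89)
= 3.8588
min_dist = center_dist - radius = 3.8588 - 1.8 = 2.0588 m


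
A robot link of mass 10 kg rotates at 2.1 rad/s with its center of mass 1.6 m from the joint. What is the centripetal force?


F = m * omega^2 * r
= 10 * 2.1^2 * 1.6
= 10 * 4.41 * 1.6
= 70.56 N


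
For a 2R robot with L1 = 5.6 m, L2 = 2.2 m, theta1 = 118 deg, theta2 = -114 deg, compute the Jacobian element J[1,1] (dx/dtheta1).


J[1,1] = -L1*sin(t1) - L2*sin(t1+t2)
= -5.6*sin(118) - 2.2*sin(4)
= -5.098


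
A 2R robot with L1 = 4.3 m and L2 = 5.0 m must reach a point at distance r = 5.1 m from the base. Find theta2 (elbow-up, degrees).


cos(theta2) = (r^2 - L1^2 - L2^2) / (2*L1*L2)
cos(theta2) = (26.01 - 18.49 - 25.0) / 43.0
cos(theta2) = -0.406512
theta2 = 113.9859 degrees


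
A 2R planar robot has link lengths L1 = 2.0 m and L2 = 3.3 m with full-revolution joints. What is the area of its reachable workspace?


r_max = L1 + L2 = 5.3 m
r_min = |L1 - L2| = 1.3 m
Area = pi*(r_max^2 - r_min^2)
= pi*(28.09 - 1.69)
= pi * 26.4
= 82.938 m^2


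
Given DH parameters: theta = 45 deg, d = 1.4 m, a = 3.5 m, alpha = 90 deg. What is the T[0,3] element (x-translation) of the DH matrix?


T[0,3] = a * cos(theta)
= 3.5 * cos(45 deg)
= 3.5 * 0.7071
= 2.4749


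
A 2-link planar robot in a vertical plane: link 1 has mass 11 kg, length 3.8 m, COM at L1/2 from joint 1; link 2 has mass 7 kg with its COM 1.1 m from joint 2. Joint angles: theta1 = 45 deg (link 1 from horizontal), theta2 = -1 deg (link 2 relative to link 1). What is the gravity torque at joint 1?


Horizontal distance from joint 1 to link-1 COM:
  x_c1 = (L1/2)*cos(t1) = 1.9 * 0.7071 = 1.3435 m
Horizontal distance from joint 1 to link-2 COM:
  x_c2 = L1*cos(t1) + Lc2*cos(t1+t2)
       = 3.8*0.7071 + 1.1*0.7193 = 3.4783 m
tau1 = m1*g*x_c1 + m2*g*x_c2
     = 11*9.81*1.3435 + 7*9.81*3.4783
     = 144.9774 + 238.8535
     = 383.8309 Nm


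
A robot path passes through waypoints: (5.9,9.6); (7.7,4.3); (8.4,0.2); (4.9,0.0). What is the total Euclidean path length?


Segment lengths:
  seg1 = sqrt((1.8)^2 + (-5.3)^2) = 5.5973
  seg2 = sqrt((0.7)^2 + (-4.1)^2) = 4.1593
  seg3 = sqrt((-3.5)^2 + (-0.2)^2) = 3.5057
Total = 13.2624


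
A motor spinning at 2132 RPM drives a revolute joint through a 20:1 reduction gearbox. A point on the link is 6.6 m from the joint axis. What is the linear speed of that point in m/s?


omega_motor = 2132 * 2*pi/60 = 223.2625 rad/s
omega_joint = omega_motor / 20 = 11.1631 rad/s
v = omega_joint * r = 11.1631 * 6.6
= 73.6766 m/s


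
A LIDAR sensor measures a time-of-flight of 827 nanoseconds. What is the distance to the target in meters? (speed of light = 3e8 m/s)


tof = 827 ns = 8.27e-07 s
dist = c * tof / 2
= 3e8 * 8.27e-07 / 2
= 124.05 m


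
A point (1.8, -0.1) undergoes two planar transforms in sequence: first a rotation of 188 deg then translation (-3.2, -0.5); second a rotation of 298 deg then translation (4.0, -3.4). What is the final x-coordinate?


After transform 1:
x1 = cos(188)*1.8 - sin(188)*-0.1 + -3.2 = -4.9964
y1 = sin(188)*1.8 + cos(188)*-0.1 + -0.5 = -0.6515
After transform 2:
x2 = cos(298)*-4.9964 - sin(298)*-0.6515 + 4.0
= 1.0791
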